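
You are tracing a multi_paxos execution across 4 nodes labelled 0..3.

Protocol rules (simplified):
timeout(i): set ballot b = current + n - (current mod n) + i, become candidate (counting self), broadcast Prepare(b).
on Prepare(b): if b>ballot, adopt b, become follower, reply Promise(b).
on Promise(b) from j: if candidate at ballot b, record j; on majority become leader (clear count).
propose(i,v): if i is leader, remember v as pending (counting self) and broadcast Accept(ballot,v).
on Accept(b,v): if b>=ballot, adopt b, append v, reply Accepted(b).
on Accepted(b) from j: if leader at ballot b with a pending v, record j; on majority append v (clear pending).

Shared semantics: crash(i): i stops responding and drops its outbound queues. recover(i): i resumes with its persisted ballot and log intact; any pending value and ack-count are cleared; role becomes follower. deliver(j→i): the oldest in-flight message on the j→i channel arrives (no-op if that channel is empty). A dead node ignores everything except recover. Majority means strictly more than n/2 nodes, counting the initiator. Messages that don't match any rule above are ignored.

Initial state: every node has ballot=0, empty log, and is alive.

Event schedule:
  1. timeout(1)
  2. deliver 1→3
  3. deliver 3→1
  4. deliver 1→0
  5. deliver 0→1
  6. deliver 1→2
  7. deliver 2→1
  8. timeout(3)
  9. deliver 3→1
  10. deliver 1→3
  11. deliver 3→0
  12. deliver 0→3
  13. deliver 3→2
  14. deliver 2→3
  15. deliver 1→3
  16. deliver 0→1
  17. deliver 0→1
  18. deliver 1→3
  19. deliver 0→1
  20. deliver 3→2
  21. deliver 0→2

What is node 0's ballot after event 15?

[1] timeout(1) → N1(cand b5 [-])
[2] deliver 1→3 → N3(foll b5 [-])
[3] deliver 3→1 → ∅
[4] deliver 1→0 → N0(foll b5 [-])
[5] deliver 0→1 → N1(lead b5 [-])
[6] deliver 1→2 → N2(foll b5 [-])
[7] deliver 2→1 → ∅
[8] timeout(3) → N3(cand b11 [-])
[9] deliver 3→1 → N1(foll b11 [-])
[10] deliver 1→3 → ∅
[11] deliver 3→0 → N0(foll b11 [-])
[12] deliver 0→3 → N3(lead b11 [-])
[13] deliver 3→2 → N2(foll b11 [-])
[14] deliver 2→3 → ∅
[15] deliver 1→3 → ∅

11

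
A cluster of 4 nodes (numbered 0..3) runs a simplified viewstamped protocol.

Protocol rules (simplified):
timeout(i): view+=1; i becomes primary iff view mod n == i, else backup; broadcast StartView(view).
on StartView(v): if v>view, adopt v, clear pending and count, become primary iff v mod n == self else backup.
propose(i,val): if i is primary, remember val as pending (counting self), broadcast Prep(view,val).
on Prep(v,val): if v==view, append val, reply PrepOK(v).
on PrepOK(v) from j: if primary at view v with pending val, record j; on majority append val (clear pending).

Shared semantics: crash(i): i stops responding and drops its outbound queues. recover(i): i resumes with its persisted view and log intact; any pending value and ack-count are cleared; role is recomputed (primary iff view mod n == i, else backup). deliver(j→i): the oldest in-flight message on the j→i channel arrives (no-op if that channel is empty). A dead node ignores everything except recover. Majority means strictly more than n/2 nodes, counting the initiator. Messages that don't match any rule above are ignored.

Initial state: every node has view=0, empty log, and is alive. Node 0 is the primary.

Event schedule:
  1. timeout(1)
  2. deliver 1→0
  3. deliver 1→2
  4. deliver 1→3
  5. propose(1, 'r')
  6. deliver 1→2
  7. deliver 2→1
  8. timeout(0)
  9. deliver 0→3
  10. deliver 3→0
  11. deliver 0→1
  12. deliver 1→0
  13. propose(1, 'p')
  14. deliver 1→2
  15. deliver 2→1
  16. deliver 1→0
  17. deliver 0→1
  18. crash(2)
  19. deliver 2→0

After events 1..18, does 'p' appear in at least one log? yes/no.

step 1 timeout(1): 1={prim,v=1,log=-}
step 2 deliver 1→0: 0={back,v=1,log=-}
step 3 deliver 1→2: 2={back,v=1,log=-}
step 4 deliver 1→3: 3={back,v=1,log=-}
step 5 propose(1,'r'): —
step 6 deliver 1→2: 2={back,v=1,log=r}
step 7 deliver 2→1: —
step 8 timeout(0): 0={back,v=2,log=-}
step 9 deliver 0→3: 3={back,v=2,log=-}
step 10 deliver 3→0: —
step 11 deliver 0→1: 1={back,v=2,log=-}
step 12 deliver 1→0: —
step 13 propose(1,'p'): —
step 14 deliver 1→2: —
step 15 deliver 2→1: —
step 16 deliver 1→0: —
step 17 deliver 0→1: —
step 18 crash(2): 2={✗back,v=1,log=r}

no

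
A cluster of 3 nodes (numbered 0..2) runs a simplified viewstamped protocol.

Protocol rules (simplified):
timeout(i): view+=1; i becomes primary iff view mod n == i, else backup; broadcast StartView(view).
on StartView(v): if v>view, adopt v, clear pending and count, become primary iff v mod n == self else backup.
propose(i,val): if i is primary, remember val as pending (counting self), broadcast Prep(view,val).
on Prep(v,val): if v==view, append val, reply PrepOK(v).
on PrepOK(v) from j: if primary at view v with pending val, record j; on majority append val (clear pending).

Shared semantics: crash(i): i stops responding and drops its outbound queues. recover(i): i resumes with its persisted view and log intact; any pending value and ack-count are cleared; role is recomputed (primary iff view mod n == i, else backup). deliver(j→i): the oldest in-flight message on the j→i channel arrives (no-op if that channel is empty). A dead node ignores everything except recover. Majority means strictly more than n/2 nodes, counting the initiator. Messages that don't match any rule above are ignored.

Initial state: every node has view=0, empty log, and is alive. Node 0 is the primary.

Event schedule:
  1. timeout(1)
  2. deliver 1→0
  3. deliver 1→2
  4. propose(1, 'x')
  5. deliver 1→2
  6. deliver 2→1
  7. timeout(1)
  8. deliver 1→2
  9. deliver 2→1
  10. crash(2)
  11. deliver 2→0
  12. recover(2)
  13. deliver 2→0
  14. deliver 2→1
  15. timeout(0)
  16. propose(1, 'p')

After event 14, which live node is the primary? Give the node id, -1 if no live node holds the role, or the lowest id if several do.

2

e1 timeout(1): 1[prim,v=1,-]
e2 deliver 1→0: 0[back,v=1,-]
e3 deliver 1→2: 2[back,v=1,-]
e4 propose(1,'x'): ·
e5 deliver 1→2: 2[back,v=1,x]
e6 deliver 2→1: 1[prim,v=1,x]
e7 timeout(1): 1[back,v=2,x]
e8 deliver 1→2: 2[prim,v=2,x]
e9 deliver 2→1: ·
e10 crash(2): 2[✗prim,v=2,x]
e11 deliver 2→0: ·
e12 recover(2): 2[prim,v=2,x]
e13 deliver 2→0: ·
e14 deliver 2→1: ·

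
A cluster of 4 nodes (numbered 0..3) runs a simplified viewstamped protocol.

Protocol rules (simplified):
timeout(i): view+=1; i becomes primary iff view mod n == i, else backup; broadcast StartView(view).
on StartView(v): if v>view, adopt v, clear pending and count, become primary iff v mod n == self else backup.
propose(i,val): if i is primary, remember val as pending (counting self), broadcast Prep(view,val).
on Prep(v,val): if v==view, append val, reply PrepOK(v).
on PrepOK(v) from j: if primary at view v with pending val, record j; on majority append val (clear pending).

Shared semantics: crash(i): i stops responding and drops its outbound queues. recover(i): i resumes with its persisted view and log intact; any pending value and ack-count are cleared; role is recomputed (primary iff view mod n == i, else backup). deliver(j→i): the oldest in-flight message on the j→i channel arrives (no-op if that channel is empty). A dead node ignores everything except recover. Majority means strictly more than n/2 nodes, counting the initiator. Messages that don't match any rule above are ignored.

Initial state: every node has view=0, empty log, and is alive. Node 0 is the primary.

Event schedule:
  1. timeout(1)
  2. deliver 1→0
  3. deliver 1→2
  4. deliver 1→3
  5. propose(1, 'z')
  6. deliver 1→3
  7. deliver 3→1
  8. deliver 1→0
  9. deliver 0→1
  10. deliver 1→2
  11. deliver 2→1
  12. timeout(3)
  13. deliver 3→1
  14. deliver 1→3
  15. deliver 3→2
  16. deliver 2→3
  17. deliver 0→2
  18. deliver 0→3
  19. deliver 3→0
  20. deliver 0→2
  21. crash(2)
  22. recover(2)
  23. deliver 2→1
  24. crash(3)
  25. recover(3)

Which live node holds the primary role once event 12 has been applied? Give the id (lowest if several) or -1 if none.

after 1 — timeout(1): n1:prim/v1/[-]
after 2 — deliver 1→0: n0:back/v1/[-]
after 3 — deliver 1→2: n2:back/v1/[-]
after 4 — deliver 1→3: n3:back/v1/[-]
after 5 — propose(1,'z'): ·
after 6 — deliver 1→3: n3:back/v1/[z]
after 7 — deliver 3→1: ·
after 8 — deliver 1→0: n0:back/v1/[z]
after 9 — deliver 0→1: n1:prim/v1/[z]
after 10 — deliver 1→2: n2:back/v1/[z]
after 11 — deliver 2→1: ·
after 12 — timeout(3): n3:back/v2/[z]

1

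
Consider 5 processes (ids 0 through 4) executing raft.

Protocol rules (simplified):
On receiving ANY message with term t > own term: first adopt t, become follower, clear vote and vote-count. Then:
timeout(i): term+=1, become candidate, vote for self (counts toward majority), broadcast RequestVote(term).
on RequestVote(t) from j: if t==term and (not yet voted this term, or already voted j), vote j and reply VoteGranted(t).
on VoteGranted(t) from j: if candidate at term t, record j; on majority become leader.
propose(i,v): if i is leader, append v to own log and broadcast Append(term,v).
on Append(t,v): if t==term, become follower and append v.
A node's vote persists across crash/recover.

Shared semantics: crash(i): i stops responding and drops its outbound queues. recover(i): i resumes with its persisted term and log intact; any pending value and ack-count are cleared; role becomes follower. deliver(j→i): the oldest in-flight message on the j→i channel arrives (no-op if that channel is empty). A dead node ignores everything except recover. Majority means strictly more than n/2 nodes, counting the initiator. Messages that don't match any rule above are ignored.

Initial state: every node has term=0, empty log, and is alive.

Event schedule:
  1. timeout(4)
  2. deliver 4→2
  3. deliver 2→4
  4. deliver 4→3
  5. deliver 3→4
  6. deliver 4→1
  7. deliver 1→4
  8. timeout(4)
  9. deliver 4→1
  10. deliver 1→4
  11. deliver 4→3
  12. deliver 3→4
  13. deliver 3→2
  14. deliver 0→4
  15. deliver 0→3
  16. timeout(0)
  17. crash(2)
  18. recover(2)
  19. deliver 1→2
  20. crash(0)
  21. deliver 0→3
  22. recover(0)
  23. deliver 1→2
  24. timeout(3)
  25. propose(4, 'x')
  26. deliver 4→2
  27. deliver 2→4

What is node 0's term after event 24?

1. timeout(4):  <4:cand t1 ->
2. deliver 4→2:  <2:foll t1 ->
3. deliver 2→4:  nop
4. deliver 4→3:  <3:foll t1 ->
5. deliver 3→4:  <4:lead t1 ->
6. deliver 4→1:  <1:foll t1 ->
7. deliver 1→4:  nop
8. timeout(4):  <4:cand t2 ->
9. deliver 4→1:  <1:foll t2 ->
10. deliver 1→4:  nop
11. deliver 4→3:  <3:foll t2 ->
12. deliver 3→4:  <4:lead t2 ->
13. deliver 3→2:  nop
14. deliver 0→4:  nop
15. deliver 0→3:  nop
16. timeout(0):  <0:cand t1 ->
17. crash(2):  <2:✗foll t1 ->
18. recover(2):  <2:foll t1 ->
19. deliver 1→2:  nop
20. crash(0):  <0:✗cand t1 ->
21. deliver 0→3:  nop
22. recover(0):  <0:foll t1 ->
23. deliver 1→2:  nop
24. timeout(3):  <3:cand t3 ->

1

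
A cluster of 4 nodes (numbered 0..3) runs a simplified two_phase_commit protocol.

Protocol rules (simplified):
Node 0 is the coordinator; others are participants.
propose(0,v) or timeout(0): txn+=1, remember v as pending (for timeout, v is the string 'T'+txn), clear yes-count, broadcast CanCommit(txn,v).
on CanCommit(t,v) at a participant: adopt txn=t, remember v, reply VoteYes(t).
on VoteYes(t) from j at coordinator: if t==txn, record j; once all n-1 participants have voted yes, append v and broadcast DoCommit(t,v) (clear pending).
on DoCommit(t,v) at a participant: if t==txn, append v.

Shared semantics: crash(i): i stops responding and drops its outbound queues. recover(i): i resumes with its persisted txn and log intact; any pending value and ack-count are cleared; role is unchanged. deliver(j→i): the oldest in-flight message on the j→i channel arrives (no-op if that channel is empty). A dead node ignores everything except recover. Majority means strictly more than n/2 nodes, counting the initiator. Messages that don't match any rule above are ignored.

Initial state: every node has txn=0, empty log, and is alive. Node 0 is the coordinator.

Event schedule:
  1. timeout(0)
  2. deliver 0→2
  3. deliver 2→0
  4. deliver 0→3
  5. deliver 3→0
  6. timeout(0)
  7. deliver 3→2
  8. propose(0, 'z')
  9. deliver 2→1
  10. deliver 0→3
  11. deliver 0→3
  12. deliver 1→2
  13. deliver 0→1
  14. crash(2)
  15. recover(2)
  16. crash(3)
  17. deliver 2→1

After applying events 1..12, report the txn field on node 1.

0

step 1 timeout(0): 0={coor,t=1,log=-}
step 2 deliver 0→2: 2={part,t=1,log=-}
step 3 deliver 2→0: —
step 4 deliver 0→3: 3={part,t=1,log=-}
step 5 deliver 3→0: —
step 6 timeout(0): 0={coor,t=2,log=-}
step 7 deliver 3→2: —
step 8 propose(0,'z'): 0={coor,t=3,log=-}
step 9 deliver 2→1: —
step 10 deliver 0→3: 3={part,t=2,log=-}
step 11 deliver 0→3: 3={part,t=3,log=-}
step 12 deliver 1→2: —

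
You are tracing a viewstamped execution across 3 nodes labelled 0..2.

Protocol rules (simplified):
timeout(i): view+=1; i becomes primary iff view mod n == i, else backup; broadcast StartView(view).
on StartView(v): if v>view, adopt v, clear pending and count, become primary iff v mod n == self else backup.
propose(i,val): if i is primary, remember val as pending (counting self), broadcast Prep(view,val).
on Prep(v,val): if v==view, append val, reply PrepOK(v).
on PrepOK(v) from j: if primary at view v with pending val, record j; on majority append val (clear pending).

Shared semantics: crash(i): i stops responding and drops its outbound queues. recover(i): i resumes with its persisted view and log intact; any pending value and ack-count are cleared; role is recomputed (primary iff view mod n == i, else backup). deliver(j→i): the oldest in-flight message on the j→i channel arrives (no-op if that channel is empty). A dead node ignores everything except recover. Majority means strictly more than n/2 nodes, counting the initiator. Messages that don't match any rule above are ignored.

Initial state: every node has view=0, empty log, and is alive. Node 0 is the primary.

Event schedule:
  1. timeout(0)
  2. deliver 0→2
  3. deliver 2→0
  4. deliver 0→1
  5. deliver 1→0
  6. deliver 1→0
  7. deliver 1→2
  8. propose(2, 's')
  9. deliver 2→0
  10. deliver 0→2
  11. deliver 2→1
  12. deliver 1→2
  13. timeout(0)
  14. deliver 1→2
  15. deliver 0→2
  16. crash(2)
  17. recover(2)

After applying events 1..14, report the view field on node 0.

after 1 — timeout(0): n0:back/v1/[-]
after 2 — deliver 0→2: n2:back/v1/[-]
after 3 — deliver 2→0: ·
after 4 — deliver 0→1: n1:prim/v1/[-]
after 5 — deliver 1→0: ·
after 6 — deliver 1→0: ·
after 7 — deliver 1→2: ·
after 8 — propose(2,'s'): ·
after 9 — deliver 2→0: ·
after 10 — deliver 0→2: ·
after 11 — deliver 2→1: ·
after 12 — deliver 1→2: ·
after 13 — timeout(0): n0:back/v2/[-]
after 14 — deliver 1→2: ·

2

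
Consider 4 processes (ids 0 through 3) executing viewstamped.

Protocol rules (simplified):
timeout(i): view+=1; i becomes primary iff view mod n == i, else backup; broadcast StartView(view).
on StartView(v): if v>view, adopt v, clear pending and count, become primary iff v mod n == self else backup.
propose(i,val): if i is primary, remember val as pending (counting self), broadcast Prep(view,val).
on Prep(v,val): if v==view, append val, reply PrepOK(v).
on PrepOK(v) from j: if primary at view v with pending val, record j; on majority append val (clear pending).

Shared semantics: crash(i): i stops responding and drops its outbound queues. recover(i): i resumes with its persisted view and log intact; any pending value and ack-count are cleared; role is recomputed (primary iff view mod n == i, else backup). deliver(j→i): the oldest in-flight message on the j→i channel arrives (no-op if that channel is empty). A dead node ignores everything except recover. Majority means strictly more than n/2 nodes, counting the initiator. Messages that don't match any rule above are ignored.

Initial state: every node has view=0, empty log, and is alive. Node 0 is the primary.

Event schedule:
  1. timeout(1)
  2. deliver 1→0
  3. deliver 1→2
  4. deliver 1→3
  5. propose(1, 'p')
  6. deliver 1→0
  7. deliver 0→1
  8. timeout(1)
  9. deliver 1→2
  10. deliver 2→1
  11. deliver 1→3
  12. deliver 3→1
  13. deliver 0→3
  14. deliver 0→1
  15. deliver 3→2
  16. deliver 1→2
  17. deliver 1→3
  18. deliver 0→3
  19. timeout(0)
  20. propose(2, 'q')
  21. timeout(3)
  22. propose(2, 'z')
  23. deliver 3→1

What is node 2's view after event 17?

after 1 — timeout(1): n1:prim/v1/[-]
after 2 — deliver 1→0: n0:back/v1/[-]
after 3 — deliver 1→2: n2:back/v1/[-]
after 4 — deliver 1→3: n3:back/v1/[-]
after 5 — propose(1,'p'): ·
after 6 — deliver 1→0: n0:back/v1/[p]
after 7 — deliver 0→1: ·
after 8 — timeout(1): n1:back/v2/[-]
after 9 — deliver 1→2: n2:back/v1/[p]
after 10 — deliver 2→1: ·
after 11 — deliver 1→3: n3:back/v1/[p]
after 12 — deliver 3→1: ·
after 13 — deliver 0→3: ·
after 14 — deliver 0→1: ·
after 15 — deliver 3→2: ·
after 16 — deliver 1→2: n2:prim/v2/[p]
after 17 — deliver 1→3: n3:back/v2/[p]

2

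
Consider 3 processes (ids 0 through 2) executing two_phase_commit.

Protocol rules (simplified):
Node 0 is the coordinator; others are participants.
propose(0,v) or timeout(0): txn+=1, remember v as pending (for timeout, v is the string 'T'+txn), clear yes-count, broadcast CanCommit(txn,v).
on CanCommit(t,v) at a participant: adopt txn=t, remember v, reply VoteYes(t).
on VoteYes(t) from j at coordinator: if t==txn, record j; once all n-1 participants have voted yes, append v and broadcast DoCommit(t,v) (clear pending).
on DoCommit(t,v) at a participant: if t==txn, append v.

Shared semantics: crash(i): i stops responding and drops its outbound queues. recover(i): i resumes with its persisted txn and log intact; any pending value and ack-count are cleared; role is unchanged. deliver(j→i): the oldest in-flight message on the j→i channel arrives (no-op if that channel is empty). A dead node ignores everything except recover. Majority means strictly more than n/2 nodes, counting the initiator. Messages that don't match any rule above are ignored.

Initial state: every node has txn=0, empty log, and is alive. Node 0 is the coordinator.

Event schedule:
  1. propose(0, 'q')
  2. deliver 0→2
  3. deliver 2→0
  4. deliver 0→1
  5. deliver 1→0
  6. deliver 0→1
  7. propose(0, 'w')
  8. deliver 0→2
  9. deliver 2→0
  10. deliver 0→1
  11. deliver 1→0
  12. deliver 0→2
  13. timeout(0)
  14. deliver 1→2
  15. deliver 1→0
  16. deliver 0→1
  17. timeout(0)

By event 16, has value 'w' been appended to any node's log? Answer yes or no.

after 1 — propose(0,'q'): n0:coor/t1/[-]
after 2 — deliver 0→2: n2:part/t1/[-]
after 3 — deliver 2→0: ·
after 4 — deliver 0→1: n1:part/t1/[-]
after 5 — deliver 1→0: n0:coor/t1/[q]
after 6 — deliver 0→1: n1:part/t1/[q]
after 7 — propose(0,'w'): n0:coor/t2/[q]
after 8 — deliver 0→2: n2:part/t1/[q]
after 9 — deliver 2→0: ·
after 10 — deliver 0→1: n1:part/t2/[q]
after 11 — deliver 1→0: ·
after 12 — deliver 0→2: n2:part/t2/[q]
after 13 — timeout(0): n0:coor/t3/[q]
after 14 — deliver 1→2: ·
after 15 — deliver 1→0: ·
after 16 — deliver 0→1: n1:part/t3/[q]

no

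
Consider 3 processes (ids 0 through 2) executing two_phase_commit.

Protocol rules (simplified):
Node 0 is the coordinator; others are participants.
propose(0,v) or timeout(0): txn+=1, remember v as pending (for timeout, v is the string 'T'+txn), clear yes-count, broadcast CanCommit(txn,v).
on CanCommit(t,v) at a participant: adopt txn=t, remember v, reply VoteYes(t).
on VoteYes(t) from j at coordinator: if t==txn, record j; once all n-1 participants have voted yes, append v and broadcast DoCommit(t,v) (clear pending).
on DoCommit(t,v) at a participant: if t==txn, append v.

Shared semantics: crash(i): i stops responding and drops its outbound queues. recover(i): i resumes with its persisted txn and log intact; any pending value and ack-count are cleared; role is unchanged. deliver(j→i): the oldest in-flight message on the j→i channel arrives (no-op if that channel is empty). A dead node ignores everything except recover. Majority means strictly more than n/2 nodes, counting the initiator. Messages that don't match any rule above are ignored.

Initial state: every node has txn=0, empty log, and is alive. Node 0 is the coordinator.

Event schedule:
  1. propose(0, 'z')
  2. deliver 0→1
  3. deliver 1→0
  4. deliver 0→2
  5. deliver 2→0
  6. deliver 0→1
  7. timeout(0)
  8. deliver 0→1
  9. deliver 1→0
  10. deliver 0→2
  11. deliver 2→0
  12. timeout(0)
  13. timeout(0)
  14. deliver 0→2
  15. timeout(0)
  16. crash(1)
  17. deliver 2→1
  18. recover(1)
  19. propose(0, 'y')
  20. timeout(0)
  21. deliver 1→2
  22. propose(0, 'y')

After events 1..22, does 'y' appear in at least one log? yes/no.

no

1. propose(0,'z'):  <0:coor t1 ->
2. deliver 0→1:  <1:part t1 ->
3. deliver 1→0:  nop
4. deliver 0→2:  <2:part t1 ->
5. deliver 2→0:  <0:coor t1 z>
6. deliver 0→1:  <1:part t1 z>
7. timeout(0):  <0:coor t2 z>
8. deliver 0→1:  <1:part t2 z>
9. deliver 1→0:  nop
10. deliver 0→2:  <2:part t1 z>
11. deliver 2→0:  nop
12. timeout(0):  <0:coor t3 z>
13. timeout(0):  <0:coor t4 z>
14. deliver 0→2:  <2:part t2 z>
15. timeout(0):  <0:coor t5 z>
16. crash(1):  <1:✗part t2 z>
17. deliver 2→1:  nop
18. recover(1):  <1:part t2 z>
19. propose(0,'y'):  <0:coor t6 z>
20. timeout(0):  <0:coor t7 z>
21. deliver 1→2:  nop
22. propose(0,'y'):  <0:coor t8 z>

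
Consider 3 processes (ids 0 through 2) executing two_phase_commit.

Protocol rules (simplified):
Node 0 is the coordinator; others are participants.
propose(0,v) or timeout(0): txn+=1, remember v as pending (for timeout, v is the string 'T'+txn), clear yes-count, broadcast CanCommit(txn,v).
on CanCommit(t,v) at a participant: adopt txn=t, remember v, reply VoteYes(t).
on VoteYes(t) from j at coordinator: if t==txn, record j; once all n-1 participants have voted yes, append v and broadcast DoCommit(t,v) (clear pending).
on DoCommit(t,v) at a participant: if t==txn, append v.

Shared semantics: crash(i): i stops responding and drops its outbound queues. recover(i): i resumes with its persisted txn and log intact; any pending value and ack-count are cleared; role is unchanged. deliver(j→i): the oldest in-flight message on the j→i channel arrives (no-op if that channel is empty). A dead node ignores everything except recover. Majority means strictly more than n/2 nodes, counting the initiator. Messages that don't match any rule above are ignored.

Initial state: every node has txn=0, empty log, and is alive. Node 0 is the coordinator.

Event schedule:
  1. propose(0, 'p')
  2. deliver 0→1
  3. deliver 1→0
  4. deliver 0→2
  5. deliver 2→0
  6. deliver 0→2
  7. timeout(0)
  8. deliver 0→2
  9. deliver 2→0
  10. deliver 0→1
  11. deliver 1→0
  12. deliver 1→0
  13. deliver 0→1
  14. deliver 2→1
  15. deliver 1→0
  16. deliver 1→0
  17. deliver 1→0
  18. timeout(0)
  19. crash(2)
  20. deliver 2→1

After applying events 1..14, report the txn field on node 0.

2

[1] propose(0,'p') → N0(coor t1 [-])
[2] deliver 0→1 → N1(part t1 [-])
[3] deliver 1→0 → ∅
[4] deliver 0→2 → N2(part t1 [-])
[5] deliver 2→0 → N0(coor t1 [p])
[6] deliver 0→2 → N2(part t1 [p])
[7] timeout(0) → N0(coor t2 [p])
[8] deliver 0→2 → N2(part t2 [p])
[9] deliver 2→0 → ∅
[10] deliver 0→1 → N1(part t1 [p])
[11] deliver 1→0 → ∅
[12] deliver 1→0 → ∅
[13] deliver 0→1 → N1(part t2 [p])
[14] deliver 2→1 → ∅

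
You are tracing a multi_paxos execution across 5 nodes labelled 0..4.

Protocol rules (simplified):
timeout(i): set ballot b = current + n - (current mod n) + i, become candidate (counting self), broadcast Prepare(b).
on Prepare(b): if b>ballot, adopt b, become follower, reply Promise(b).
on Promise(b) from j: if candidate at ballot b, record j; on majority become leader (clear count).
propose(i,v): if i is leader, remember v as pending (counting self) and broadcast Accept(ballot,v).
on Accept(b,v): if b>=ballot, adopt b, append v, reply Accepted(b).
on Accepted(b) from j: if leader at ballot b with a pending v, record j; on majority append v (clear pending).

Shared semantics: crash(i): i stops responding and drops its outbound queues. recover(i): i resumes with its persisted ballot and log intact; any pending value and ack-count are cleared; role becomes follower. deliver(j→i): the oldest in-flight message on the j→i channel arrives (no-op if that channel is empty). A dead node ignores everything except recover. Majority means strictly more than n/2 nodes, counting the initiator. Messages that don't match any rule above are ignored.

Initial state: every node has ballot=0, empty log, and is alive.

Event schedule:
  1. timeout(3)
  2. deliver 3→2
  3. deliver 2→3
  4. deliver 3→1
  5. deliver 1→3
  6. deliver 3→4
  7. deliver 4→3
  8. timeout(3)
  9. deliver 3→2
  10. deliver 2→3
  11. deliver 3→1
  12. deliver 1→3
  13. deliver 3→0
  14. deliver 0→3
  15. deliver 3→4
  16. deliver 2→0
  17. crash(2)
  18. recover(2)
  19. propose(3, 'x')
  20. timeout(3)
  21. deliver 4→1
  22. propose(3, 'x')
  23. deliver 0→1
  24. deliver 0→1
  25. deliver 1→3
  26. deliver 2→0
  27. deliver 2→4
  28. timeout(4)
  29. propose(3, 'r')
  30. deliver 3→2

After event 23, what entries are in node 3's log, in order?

empty

step 1 timeout(3): 3={cand,b=8,log=-}
step 2 deliver 3→2: 2={foll,b=8,log=-}
step 3 deliver 2→3: —
step 4 deliver 3→1: 1={foll,b=8,log=-}
step 5 deliver 1→3: 3={lead,b=8,log=-}
step 6 deliver 3→4: 4={foll,b=8,log=-}
step 7 deliver 4→3: —
step 8 timeout(3): 3={cand,b=13,log=-}
step 9 deliver 3→2: 2={foll,b=13,log=-}
step 10 deliver 2→3: —
step 11 deliver 3→1: 1={foll,b=13,log=-}
step 12 deliver 1→3: 3={lead,b=13,log=-}
step 13 deliver 3→0: 0={foll,b=8,log=-}
step 14 deliver 0→3: —
step 15 deliver 3→4: 4={foll,b=13,log=-}
step 16 deliver 2→0: —
step 17 crash(2): 2={✗foll,b=13,log=-}
step 18 recover(2): 2={foll,b=13,log=-}
step 19 propose(3,'x'): —
step 20 timeout(3): 3={cand,b=18,log=-}
step 21 deliver 4→1: —
step 22 propose(3,'x'): —
step 23 deliver 0→1: —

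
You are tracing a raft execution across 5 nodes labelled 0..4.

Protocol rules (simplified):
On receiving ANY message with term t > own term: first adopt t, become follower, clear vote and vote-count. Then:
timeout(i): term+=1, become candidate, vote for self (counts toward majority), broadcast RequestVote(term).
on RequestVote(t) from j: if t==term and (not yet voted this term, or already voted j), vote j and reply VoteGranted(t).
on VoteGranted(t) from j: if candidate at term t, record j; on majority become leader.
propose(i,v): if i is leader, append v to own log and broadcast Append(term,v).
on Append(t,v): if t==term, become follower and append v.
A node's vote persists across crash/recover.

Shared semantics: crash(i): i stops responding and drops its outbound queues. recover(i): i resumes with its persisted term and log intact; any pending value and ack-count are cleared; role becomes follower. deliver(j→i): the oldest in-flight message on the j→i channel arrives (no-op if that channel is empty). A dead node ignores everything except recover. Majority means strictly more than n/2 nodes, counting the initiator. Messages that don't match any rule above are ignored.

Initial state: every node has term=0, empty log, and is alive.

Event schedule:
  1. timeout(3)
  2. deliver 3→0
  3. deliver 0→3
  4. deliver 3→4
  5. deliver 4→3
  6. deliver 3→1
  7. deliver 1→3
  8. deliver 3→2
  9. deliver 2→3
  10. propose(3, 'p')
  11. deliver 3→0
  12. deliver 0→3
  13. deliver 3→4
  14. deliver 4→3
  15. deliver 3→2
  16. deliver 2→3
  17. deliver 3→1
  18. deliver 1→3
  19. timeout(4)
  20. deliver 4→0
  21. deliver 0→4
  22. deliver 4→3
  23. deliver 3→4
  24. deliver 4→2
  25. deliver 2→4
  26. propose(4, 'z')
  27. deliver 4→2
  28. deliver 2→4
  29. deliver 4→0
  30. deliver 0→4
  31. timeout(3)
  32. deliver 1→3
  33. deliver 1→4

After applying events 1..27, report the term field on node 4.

2

after 1 — timeout(3): n3:cand/t1/[-]
after 2 — deliver 3→0: n0:foll/t1/[-]
after 3 — deliver 0→3: ·
after 4 — deliver 3→4: n4:foll/t1/[-]
after 5 — deliver 4→3: n3:lead/t1/[-]
after 6 — deliver 3→1: n1:foll/t1/[-]
after 7 — deliver 1→3: ·
after 8 — deliver 3→2: n2:foll/t1/[-]
after 9 — deliver 2→3: ·
after 10 — propose(3,'p'): n3:lead/t1/[p]
after 11 — deliver 3→0: n0:foll/t1/[p]
after 12 — deliver 0→3: ·
after 13 — deliver 3→4: n4:foll/t1/[p]
after 14 — deliver 4→3: ·
after 15 — deliver 3→2: n2:foll/t1/[p]
after 16 — deliver 2→3: ·
after 17 — deliver 3→1: n1:foll/t1/[p]
after 18 — deliver 1→3: ·
after 19 — timeout(4): n4:cand/t2/[p]
after 20 — deliver 4→0: n0:foll/t2/[p]
after 21 — deliver 0→4: ·
after 22 — deliver 4→3: n3:foll/t2/[p]
after 23 — deliver 3→4: n4:lead/t2/[p]
after 24 — deliver 4→2: n2:foll/t2/[p]
after 25 — deliver 2→4: ·
after 26 — propose(4,'z'): n4:lead/t2/[p,z]
after 27 — deliver 4→2: n2:foll/t2/[p,z]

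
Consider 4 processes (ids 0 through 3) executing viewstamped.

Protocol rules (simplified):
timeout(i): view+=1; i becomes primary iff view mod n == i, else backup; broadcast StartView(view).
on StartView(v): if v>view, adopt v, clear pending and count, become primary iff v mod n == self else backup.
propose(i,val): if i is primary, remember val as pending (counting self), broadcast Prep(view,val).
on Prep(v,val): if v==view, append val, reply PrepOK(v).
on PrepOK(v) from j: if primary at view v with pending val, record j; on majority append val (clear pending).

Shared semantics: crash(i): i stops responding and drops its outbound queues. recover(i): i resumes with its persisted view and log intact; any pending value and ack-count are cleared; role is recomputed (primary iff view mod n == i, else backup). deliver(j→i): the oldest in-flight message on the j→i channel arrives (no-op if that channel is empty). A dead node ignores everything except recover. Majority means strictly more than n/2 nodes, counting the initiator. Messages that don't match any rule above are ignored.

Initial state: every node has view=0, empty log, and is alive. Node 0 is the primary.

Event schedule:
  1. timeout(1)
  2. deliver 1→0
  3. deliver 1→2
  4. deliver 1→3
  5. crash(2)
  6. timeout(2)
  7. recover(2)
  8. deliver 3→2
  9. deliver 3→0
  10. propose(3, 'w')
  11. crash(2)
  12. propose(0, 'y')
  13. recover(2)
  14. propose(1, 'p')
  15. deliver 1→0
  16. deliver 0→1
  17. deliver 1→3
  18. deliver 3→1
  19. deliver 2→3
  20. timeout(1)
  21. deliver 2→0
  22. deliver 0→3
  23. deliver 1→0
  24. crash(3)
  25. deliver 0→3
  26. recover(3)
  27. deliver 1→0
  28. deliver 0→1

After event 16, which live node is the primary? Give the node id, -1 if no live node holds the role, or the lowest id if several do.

1

1. timeout(1):  <1:prim v1 ->
2. deliver 1→0:  <0:back v1 ->
3. deliver 1→2:  <2:back v1 ->
4. deliver 1→3:  <3:back v1 ->
5. crash(2):  <2:✗back v1 ->
6. timeout(2):  nop
7. recover(2):  <2:back v1 ->
8. deliver 3→2:  nop
9. deliver 3→0:  nop
10. propose(3,'w'):  nop
11. crash(2):  <2:✗back v1 ->
12. propose(0,'y'):  nop
13. recover(2):  <2:back v1 ->
14. propose(1,'p'):  nop
15. deliver 1→0:  <0:back v1 p>
16. deliver 0→1:  nop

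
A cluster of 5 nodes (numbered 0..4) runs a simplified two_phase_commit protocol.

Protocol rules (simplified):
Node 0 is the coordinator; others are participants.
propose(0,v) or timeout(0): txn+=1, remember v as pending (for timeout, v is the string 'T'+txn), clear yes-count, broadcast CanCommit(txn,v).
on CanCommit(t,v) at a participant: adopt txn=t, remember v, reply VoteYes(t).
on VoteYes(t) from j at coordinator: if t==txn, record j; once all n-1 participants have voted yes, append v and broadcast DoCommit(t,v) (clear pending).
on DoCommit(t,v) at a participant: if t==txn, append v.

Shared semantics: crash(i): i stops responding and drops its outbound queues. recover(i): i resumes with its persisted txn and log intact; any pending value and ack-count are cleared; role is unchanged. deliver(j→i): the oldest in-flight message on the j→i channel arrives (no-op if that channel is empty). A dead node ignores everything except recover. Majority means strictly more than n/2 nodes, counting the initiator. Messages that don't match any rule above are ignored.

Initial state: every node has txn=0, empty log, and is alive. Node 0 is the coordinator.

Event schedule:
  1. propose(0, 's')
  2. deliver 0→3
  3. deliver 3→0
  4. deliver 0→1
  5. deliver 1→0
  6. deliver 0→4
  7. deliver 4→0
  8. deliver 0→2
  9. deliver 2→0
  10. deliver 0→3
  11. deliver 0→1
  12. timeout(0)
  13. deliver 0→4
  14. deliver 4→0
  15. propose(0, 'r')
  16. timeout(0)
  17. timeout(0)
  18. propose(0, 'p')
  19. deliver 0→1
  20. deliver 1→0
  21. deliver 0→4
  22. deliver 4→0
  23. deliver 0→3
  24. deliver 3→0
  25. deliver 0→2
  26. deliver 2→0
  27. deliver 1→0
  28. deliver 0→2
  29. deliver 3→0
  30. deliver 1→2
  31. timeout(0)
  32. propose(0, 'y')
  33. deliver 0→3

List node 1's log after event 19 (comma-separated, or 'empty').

s

step 1 propose(0,'s'): 0={coor,t=1,log=-}
step 2 deliver 0→3: 3={part,t=1,log=-}
step 3 deliver 3→0: —
step 4 deliver 0→1: 1={part,t=1,log=-}
step 5 deliver 1→0: —
step 6 deliver 0→4: 4={part,t=1,log=-}
step 7 deliver 4→0: —
step 8 deliver 0→2: 2={part,t=1,log=-}
step 9 deliver 2→0: 0={coor,t=1,log=s}
step 10 deliver 0→3: 3={part,t=1,log=s}
step 11 deliver 0→1: 1={part,t=1,log=s}
step 12 timeout(0): 0={coor,t=2,log=s}
step 13 deliver 0→4: 4={part,t=1,log=s}
step 14 deliver 4→0: —
step 15 propose(0,'r'): 0={coor,t=3,log=s}
step 16 timeout(0): 0={coor,t=4,log=s}
step 17 timeout(0): 0={coor,t=5,log=s}
step 18 propose(0,'p'): 0={coor,t=6,log=s}
step 19 deliver 0→1: 1={part,t=2,log=s}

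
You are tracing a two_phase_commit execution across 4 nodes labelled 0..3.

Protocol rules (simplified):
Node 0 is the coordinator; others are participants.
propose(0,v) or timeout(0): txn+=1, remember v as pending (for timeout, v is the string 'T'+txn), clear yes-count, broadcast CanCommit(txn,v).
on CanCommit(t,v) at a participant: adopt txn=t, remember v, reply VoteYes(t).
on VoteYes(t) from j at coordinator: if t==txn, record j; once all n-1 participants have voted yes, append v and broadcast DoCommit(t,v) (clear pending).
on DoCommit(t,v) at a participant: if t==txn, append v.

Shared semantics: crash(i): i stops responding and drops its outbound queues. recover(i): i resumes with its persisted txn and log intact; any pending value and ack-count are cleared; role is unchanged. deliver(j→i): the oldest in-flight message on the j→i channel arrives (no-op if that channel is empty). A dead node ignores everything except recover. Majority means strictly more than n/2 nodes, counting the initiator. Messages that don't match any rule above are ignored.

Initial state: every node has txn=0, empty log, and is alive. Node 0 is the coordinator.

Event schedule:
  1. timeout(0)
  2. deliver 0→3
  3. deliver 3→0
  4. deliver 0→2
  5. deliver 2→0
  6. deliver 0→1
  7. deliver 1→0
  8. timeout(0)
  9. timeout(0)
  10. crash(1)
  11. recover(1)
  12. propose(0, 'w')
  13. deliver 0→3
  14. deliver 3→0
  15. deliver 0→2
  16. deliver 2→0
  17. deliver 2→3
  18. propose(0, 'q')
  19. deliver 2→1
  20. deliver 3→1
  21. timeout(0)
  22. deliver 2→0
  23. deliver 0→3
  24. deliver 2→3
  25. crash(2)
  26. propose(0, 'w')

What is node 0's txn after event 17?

4

[1] timeout(0) → N0(coor t1 [-])
[2] deliver 0→3 → N3(part t1 [-])
[3] deliver 3→0 → ∅
[4] deliver 0→2 → N2(part t1 [-])
[5] deliver 2→0 → ∅
[6] deliver 0→1 → N1(part t1 [-])
[7] deliver 1→0 → N0(coor t1 [T1])
[8] timeout(0) → N0(coor t2 [T1])
[9] timeout(0) → N0(coor t3 [T1])
[10] crash(1) → N1(✗part t1 [-])
[11] recover(1) → N1(part t1 [-])
[12] propose(0,'w') → N0(coor t4 [T1])
[13] deliver 0→3 → N3(part t1 [T1])
[14] deliver 3→0 → ∅
[15] deliver 0→2 → N2(part t1 [T1])
[16] deliver 2→0 → ∅
[17] deliver 2→3 → ∅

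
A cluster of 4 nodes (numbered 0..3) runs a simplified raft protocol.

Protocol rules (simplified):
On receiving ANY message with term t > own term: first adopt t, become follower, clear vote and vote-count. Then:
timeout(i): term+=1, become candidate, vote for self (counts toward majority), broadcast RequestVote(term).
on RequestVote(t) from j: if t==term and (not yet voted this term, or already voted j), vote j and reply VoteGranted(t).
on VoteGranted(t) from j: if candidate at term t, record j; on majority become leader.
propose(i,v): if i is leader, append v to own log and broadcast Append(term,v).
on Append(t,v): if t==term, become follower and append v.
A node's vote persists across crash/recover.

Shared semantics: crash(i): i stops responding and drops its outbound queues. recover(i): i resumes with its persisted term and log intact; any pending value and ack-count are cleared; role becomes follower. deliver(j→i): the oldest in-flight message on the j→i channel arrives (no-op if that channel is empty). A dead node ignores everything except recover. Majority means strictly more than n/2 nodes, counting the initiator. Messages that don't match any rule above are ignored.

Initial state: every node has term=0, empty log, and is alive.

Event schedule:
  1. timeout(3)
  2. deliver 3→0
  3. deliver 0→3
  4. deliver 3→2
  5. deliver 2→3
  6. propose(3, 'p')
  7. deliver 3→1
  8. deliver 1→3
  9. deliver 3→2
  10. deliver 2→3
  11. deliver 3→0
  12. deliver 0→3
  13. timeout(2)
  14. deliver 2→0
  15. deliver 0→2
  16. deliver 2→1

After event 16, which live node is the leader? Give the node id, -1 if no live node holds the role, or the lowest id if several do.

[1] timeout(3) → N3(cand t1 [-])
[2] deliver 3→0 → N0(foll t1 [-])
[3] deliver 0→3 → ∅
[4] deliver 3→2 → N2(foll t1 [-])
[5] deliver 2→3 → N3(lead t1 [-])
[6] propose(3,'p') → N3(lead t1 [p])
[7] deliver 3→1 → N1(foll t1 [-])
[8] deliver 1→3 → ∅
[9] deliver 3→2 → N2(foll t1 [p])
[10] deliver 2→3 → ∅
[11] deliver 3→0 → N0(foll t1 [p])
[12] deliver 0→3 → ∅
[13] timeout(2) → N2(cand t2 [p])
[14] deliver 2→0 → N0(foll t2 [p])
[15] deliver 0→2 → ∅
[16] deliver 2→1 → N1(foll t2 [-])

3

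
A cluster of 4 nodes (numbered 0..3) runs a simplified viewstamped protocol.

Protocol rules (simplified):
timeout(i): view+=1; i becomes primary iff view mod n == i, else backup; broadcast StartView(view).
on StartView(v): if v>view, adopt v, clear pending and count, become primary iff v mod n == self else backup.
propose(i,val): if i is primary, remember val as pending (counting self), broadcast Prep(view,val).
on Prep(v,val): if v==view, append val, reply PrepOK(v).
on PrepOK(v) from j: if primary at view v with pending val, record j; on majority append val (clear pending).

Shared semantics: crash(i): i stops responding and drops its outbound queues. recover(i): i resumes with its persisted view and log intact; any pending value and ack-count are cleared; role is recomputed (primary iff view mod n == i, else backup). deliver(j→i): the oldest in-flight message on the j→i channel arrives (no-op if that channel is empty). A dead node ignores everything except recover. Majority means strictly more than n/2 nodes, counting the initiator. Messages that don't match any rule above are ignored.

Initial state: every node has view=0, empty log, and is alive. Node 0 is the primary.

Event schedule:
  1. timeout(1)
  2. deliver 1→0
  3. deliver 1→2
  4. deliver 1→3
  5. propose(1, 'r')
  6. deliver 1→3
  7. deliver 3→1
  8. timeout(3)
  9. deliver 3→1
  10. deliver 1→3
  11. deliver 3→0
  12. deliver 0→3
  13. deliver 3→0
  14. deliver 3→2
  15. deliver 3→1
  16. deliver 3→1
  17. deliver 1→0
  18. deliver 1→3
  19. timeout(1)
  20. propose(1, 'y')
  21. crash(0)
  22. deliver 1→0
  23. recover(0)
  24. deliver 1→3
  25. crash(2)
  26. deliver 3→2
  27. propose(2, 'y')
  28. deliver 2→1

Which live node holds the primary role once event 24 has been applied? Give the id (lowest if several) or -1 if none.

2

[1] timeout(1) → N1(prim v1 [-])
[2] deliver 1→0 → N0(back v1 [-])
[3] deliver 1→2 → N2(back v1 [-])
[4] deliver 1→3 → N3(back v1 [-])
[5] propose(1,'r') → ∅
[6] deliver 1→3 → N3(back v1 [r])
[7] deliver 3→1 → ∅
[8] timeout(3) → N3(back v2 [r])
[9] deliver 3→1 → N1(back v2 [-])
[10] deliver 1→3 → ∅
[11] deliver 3→0 → N0(back v2 [-])
[12] deliver 0→3 → ∅
[13] deliver 3→0 → ∅
[14] deliver 3→2 → N2(prim v2 [-])
[15] deliver 3→1 → ∅
[16] deliver 3→1 → ∅
[17] deliver 1→0 → ∅
[18] deliver 1→3 → ∅
[19] timeout(1) → N1(back v3 [-])
[20] propose(1,'y') → ∅
[21] crash(0) → N0(✗back v2 [-])
[22] deliver 1→0 → ∅
[23] recover(0) → N0(back v2 [-])
[24] deliver 1→3 → N3(prim v3 [r])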